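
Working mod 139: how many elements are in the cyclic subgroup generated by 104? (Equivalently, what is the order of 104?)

138

The order of 104 must divide p − 1 = 138 = 2 · 3 · 23.
Divisors: 1, 2, 3, 6, 23, 46, 69, 138.
Check each in increasing order: 104^1 ≡ 104;  104^2 ≡ 113;  104^3 ≡ 76;  104^6 ≡ 77;  104^23 ≡ 97;  104^46 ≡ 96;  104^69 ≡ 138;  104^138 ≡ 1.
Smallest exponent giving 1 is 138.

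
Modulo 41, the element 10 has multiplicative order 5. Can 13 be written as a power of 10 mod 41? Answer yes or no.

⟨10⟩ has order 5; its elements mod 41 are {1, 10, 16, 18, 37}.
13 is not in this set.

no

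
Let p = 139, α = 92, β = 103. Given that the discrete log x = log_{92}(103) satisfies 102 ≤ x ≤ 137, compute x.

129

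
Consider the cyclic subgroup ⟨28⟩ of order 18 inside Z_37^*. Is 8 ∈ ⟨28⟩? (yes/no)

no

⟨28⟩ has order 18; its elements mod 37 are {1, 3, 4, 7, 9, 10, 11, 12, 16, 21, 25, 26, 27, 28, 30, 33, 34, 36}.
8 is not in this set.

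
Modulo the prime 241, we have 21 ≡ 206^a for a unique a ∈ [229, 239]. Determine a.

237

Compute 206^229 mod 241 = 210, then multiply by 206 repeatedly:
  206^229=210  206^230=121  206^231=103  206^232=10  206^233=132
  206^234=200  206^235=230  206^236=144  206^237=21
Found 21 at exponent 237.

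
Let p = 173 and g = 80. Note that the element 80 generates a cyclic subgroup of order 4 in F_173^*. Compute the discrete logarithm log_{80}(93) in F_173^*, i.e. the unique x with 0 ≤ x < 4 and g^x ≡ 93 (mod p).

Successive powers of 80 modulo 173:
  80^0=1  80^1=80  80^2=172  80^3=93
So 80^3 ≡ 93 (mod 173), giving x = 3.

3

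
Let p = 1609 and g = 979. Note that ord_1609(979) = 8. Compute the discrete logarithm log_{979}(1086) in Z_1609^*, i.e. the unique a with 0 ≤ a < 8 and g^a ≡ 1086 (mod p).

2

Successive powers of 979 modulo 1609:
  979^0=1  979^1=979  979^2=1086
So 979^2 ≡ 1086 (mod 1609), giving a = 2.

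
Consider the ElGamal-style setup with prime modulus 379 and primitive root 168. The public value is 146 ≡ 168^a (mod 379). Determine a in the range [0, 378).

Baby-step giant-step with m = ceil(sqrt(378)) = 20.
Baby table (168^j mod 379 for j=0..19):
  0:1  1:168  2:178  3:342  4:227  5:236  6:232  7:318
  8:364  9:133  10:362  11:176  12:6  13:250  14:310  15:157
  16:225  17:279  18:255  19:13
Giant step factor: 168^(-20) ≡ 80 (mod 379).
Scan 146·80^i mod 379 for i = 0, 1, …:
  i=0: 146   i=1: 310
Match at i=1, j=14: a = 1·20 + 14 = 34.

34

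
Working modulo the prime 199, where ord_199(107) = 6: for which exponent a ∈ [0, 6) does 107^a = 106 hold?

Successive powers of 107 modulo 199:
  107^0=1  107^1=107  107^2=106
So 107^2 ≡ 106 (mod 199), giving a = 2.

2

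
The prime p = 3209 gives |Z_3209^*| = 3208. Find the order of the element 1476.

The order of 1476 must divide p − 1 = 3208 = 2^3 · 401.
Divisors: 1, 2, 4, 8, 401, 802, 1604, 3208.
Check each in increasing order: 1476^1 ≡ 1476;  1476^2 ≡ 2874;  1476^4 ≡ 3119;  1476^8 ≡ 1682;  1476^401 ≡ 3187;  1476^802 ≡ 484;  1476^1604 ≡ 3208;  1476^3208 ≡ 1.
Smallest exponent giving 1 is 3208.

3208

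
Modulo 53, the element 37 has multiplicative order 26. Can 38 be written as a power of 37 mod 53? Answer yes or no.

yes

38 ∈ ⟨37⟩ iff 38^26 ≡ 1 (mod 53), since |⟨37⟩| = 26.
38^26 mod 53 = 1.
Since 1 = 1, 38 lies in the subgroup.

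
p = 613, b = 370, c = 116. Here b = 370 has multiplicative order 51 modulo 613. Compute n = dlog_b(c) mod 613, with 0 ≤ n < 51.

Baby-step giant-step with m = ceil(sqrt(51)) = 8.
Baby table (370^j mod 613 for j=0..7):
  0:1  1:370  2:201  3:197  4:556  5:365  6:190  7:418
Giant step factor: 370^(-8) ≡ 10 (mod 613).
Scan 116·10^i mod 613 for i = 0, 1, …:
  i=0: 116   i=1: 547   i=2: 566   i=3: 143
  i=4: 204   i=5: 201
Match at i=5, j=2: n = 5·8 + 2 = 42.

42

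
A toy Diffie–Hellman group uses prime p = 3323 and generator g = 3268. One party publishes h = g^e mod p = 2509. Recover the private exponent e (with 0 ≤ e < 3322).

2655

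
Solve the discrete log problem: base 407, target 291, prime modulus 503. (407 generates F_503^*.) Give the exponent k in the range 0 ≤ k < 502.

Baby-step giant-step with m = ceil(sqrt(502)) = 23.
Baby table (407^j mod 503 for j=0..22):
  0:1  1:407  2:162  3:41  4:88  5:103  6:172  7:87
  8:199  9:10  10:46  11:111  12:410  13:377  14:24  15:211
  16:367  17:481  18:100  19:460  20:104  21:76  22:249
Giant step factor: 407^(-23) ≡ 153 (mod 503).
Scan 291·153^i mod 503 for i = 0, 1, …:
  i=0: 291   i=1: 259   i=2: 393   i=3: 272
  i=4: 370   i=5: 274   i=6: 173   i=7: 313
  i=8: 104
Match at i=8, j=20: k = 8·23 + 20 = 204.

204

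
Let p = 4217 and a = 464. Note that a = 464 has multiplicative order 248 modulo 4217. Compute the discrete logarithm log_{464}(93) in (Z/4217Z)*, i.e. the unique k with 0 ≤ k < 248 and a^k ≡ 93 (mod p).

231

Baby-step giant-step with m = ceil(sqrt(248)) = 16.
Baby table (464^j mod 4217 for j=0..15):
  0:1  1:464  2:229  3:831  4:1837  5:534  6:3190  7:4210
  8:969  9:2614  10:2617  11:4009  12:479  13:2972  14:49  15:1651
Giant step factor: 464^(-16) ≡ 982 (mod 4217).
Scan 93·982^i mod 4217 for i = 0, 1, …:
  i=0: 93   i=1: 2769   i=2: 3410   i=3: 322
  i=4: 4146   i=5: 1967   i=6: 208   i=7: 1840
  i=8: 2004   i=9: 2806     …   i=13: 1576
  i=14: 4210
Match at i=14, j=7: k = 14·16 + 7 = 231.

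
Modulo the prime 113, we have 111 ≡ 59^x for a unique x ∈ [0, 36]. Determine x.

Compute 59^0 mod 113 = 1, then multiply by 59 repeatedly:
  59^0=1  59^1=59  59^2=91  59^3=58  59^4=32
  59^5=80  59^6=87  59^7=48  59^8=7  59^9=74
  59^10=72  59^11=67  59^12=111
Found 111 at exponent 12.

12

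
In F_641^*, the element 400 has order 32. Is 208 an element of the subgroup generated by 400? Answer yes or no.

no

208 ∈ ⟨400⟩ iff 208^32 ≡ 1 (mod 641), since |⟨400⟩| = 32.
208^32 mod 641 = 472.
Since 472 ≠ 1, 208 does not lie in the subgroup.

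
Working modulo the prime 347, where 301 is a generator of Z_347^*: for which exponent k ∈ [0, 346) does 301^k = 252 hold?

Baby-step giant-step with m = ceil(sqrt(346)) = 19.
Baby table (301^j mod 347 for j=0..18):
  0:1  1:301  2:34  3:171  4:115  5:262  6:93  7:233
  8:39  9:288  10:285  11:76  12:321  13:155  14:157  15:65
  16:133  17:128  18:11
Giant step factor: 301^(-19) ≡ 24 (mod 347).
Scan 252·24^i mod 347 for i = 0, 1, …:
  i=0: 252   i=1: 149   i=2: 106   i=3: 115
Match at i=3, j=4: k = 3·19 + 4 = 61.

61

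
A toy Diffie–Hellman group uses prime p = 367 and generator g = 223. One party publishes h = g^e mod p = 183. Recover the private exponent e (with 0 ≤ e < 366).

185

Baby-step giant-step with m = ceil(sqrt(366)) = 20.
Baby table (223^j mod 367 for j=0..19):
  0:1  1:223  2:184  3:295  4:92  5:331  6:46  7:349
  8:23  9:358  10:195  11:179  12:281  13:273  14:324  15:320
  16:162  17:160  18:81  19:80
Giant step factor: 223^(-20) ≡ 290 (mod 367).
Scan 183·290^i mod 367 for i = 0, 1, …:
  i=0: 183   i=1: 222   i=2: 155   i=3: 176
  i=4: 27   i=5: 123   i=6: 71   i=7: 38
  i=8: 10   i=9: 331
Match at i=9, j=5: e = 9·20 + 5 = 185.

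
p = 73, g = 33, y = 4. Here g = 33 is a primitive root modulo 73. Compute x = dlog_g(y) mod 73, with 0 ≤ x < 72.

64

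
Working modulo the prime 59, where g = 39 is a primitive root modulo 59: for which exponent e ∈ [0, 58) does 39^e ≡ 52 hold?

53

Baby-step giant-step with m = ceil(sqrt(58)) = 8.
Baby table (39^j mod 59 for j=0..7):
  0:1  1:39  2:46  3:24  4:51  5:42  6:45  7:44
Giant step factor: 39^(-8) ≡ 12 (mod 59).
Scan 52·12^i mod 59 for i = 0, 1, …:
  i=0: 52   i=1: 34   i=2: 54   i=3: 58
  i=4: 47   i=5: 33   i=6: 42
Match at i=6, j=5: e = 6·8 + 5 = 53.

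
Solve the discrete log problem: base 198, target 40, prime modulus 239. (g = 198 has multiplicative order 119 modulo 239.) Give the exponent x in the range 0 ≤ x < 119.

7

Successive powers of 198 modulo 239:
  198^0=1  198^1=198  198^2=8  198^3=150  198^4=64  198^5=5
  198^6=34  198^7=40
So 198^7 ≡ 40 (mod 239), giving x = 7.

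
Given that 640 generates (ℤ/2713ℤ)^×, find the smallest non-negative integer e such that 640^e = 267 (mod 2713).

Baby-step giant-step with m = ceil(sqrt(2712)) = 53.
Baby table (640^j mod 2713 for j=0..52):
  0:1  1:640  2:2650  3:375  4:1256  5:792  6:2262  7:1651
  8:1283  9:1794  10:561  11:924  12:2639  13:1474  14:1949  15:2093
  16:2011  17:1078  18:818  19:2624  20:13  21:181  22:1894  23:2162
  24:50  25:2157  26:2276  27:2472  28:401  29:1618  30:1867  31:1160
  32:1751  33:171  34:920  35:79  36:1726  37:449  38:2495  39:1556
  40:169  41:2353  42:205  43:976  44:650  45:911  46:2458  47:2293
  48:2500  49:2043  50:2567  51:1515  52:1059
Giant step factor: 640^(-53) ≡ 980 (mod 2713).
Scan 267·980^i mod 2713 for i = 0, 1, …:
  i=0: 267   i=1: 1212   i=2: 2179   i=3: 289
  i=4: 1068   i=5: 2135   i=6: 577   i=7: 1156
  i=8: 1559   i=9: 401
Match at i=9, j=28: e = 9·53 + 28 = 505.

505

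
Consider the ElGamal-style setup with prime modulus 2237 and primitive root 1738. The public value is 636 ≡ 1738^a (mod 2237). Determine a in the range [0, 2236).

Baby-step giant-step with m = ceil(sqrt(2236)) = 48.
Baby table (1738^j mod 2237 for j=0..47):
  0:1  1:1738  2:694  3:429  4:681  5:205  6:607  7:1339
  8:702  9:911  10:1759  11:1400  12:1581  13:742  14:1084  15:438
  16:664  17:1977  18:2231  19:757  20:310  21:1900  22:388  23:1007
  24:832  25:914  26:262  27:1245  28:631  29:548  30:1699  31:22
  32:207  33:1846  34:490  35:1560  36:36  37:2169  38:377  39:2022
  40:2146  41:669  42:1719  43:1227  44:665  45:1478  46:688  47:1186
Giant step factor: 1738^(-48) ≡ 1851 (mod 2237).
Scan 636·1851^i mod 2237 for i = 0, 1, …:
  i=0: 636   i=1: 574   i=2: 2136   i=3: 957
  i=4: 1940   i=5: 555   i=6: 522   i=7: 2075
  i=8: 2133   i=9: 2115     …   i=15: 1757
  i=16: 1846
Match at i=16, j=33: a = 16·48 + 33 = 801.

801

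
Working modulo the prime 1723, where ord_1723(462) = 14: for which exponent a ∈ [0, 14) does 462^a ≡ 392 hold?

3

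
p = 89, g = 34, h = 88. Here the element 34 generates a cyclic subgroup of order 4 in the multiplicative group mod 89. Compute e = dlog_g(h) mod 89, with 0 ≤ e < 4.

Successive powers of 34 modulo 89:
  34^0=1  34^1=34  34^2=88
So 34^2 ≡ 88 (mod 89), giving e = 2.

2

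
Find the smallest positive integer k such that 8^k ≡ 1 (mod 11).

The order of 8 must divide p − 1 = 10 = 2 · 5.
Divisors: 1, 2, 5, 10.
Check each in increasing order: 8^1 ≡ 8;  8^2 ≡ 9;  8^5 ≡ 10;  8^10 ≡ 1.
Smallest exponent giving 1 is 10.

10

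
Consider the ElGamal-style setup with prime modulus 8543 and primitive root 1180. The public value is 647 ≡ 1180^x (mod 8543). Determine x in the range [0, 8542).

2784

Baby-step giant-step with m = ceil(sqrt(8542)) = 93.
Baby table (1180^j mod 8543 for j=0..92):
  0:1  1:1180  2:8434  3:8068  4:3338  5:517  6:3507  7:3448
  8:2172  9:60  10:2456  11:2003  12:5672  13:3791  14:5391  15:5388
  16:1848  17:2175  18:3600  19:2129  20:578  21:7143  22:5342  23:7369
  24:7189  25:8364  26:2355  27:2425  28:8138  29:508  30:1430  31:4429
  32:6447  33:4190  34:6346  35:4612  36:269  37:1329  38:4851  39:370
  40:907  41:2385  42:3653  43:4868  44:3344  45:7597  46:2853  47:598
  48:5114  49:3162  50:6412  51:5605  52:1618  53:4151  54:3041  55:320
  56:1708  57:7835  58:1774  59:285  60:3123  61:3107  62:1313  63:3057
  64:2114  65:8507  66:235  67:3924  68:14  69:7977  70:7017  71:1893
  72:4017  73:7238  74:6383  75:5557  76:4779  77:840  78:212  79:2413
  80:2521  81:1816  82:7130  83:7088  84:243  85:4821  86:7685  87:4177
  88:8092  89:6029  90:6444  91:650  92:6673
Giant step factor: 1180^(-93) ≡ 2117 (mod 8543).
Scan 647·2117^i mod 8543 for i = 0, 1, …:
  i=0: 647   i=1: 2819   i=2: 4809   i=3: 5940
  i=4: 8227   i=5: 5925   i=6: 2101   i=7: 5457
  i=8: 2333   i=9: 1107     …   i=28: 6156
  i=29: 4177
Match at i=29, j=87: x = 29·93 + 87 = 2784.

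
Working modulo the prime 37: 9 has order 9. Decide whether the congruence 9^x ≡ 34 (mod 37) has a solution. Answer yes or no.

yes

⟨9⟩ has order 9; its elements mod 37 are {1, 7, 9, 10, 12, 16, 26, 33, 34}.
34 is in this set.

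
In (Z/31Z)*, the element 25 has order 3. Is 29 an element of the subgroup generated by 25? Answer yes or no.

no

⟨25⟩ has order 3; its elements mod 31 are {1, 5, 25}.
29 is not in this set.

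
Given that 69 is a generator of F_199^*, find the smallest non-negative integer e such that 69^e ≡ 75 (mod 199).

Baby-step giant-step with m = ceil(sqrt(198)) = 15.
Baby table (69^j mod 199 for j=0..14):
  0:1  1:69  2:184  3:159  4:26  5:3  6:8  7:154
  8:79  9:78  10:9  11:24  12:64  13:38  14:35
Giant step factor: 69^(-15) ≡ 59 (mod 199).
Scan 75·59^i mod 199 for i = 0, 1, …:
  i=0: 75   i=1: 47   i=2: 186   i=3: 29
  i=4: 119   i=5: 56   i=6: 120   i=7: 115
  i=8: 19   i=9: 126   i=10: 71   i=11: 10
  i=12: 192   i=13: 184
Match at i=13, j=2: e = 13·15 + 2 = 197.

197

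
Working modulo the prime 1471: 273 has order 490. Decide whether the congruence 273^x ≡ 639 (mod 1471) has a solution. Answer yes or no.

yes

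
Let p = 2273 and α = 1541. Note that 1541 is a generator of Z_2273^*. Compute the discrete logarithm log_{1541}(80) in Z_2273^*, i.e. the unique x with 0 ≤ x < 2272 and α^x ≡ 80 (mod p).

Baby-step giant-step with m = ceil(sqrt(2272)) = 48.
Baby table (1541^j mod 2273 for j=0..47):
  0:1  1:1541  2:1669  3:1166  4:1136  5:366  6:302  7:1690
  8:1705  9:2090  10:2122  11:1428  12:284  13:1228  14:1212  15:1559
  16:2131  17:1659  18:1667  19:357  20:71  21:307  22:303  23:958
  24:1101  25:983  26:985  27:1794  28:586  29:645  30:644  31:1376
  32:1980  33:814  34:1951  35:1585  36:1283  37:1866  38:161  39:344
  40:495  41:1340  42:1056  43:2101  44:889  45:1603  46:1745  47:86
Giant step factor: 1541^(-48) ≡ 1823 (mod 2273).
Scan 80·1823^i mod 2273 for i = 0, 1, …:
  i=0: 80   i=1: 368   i=2: 329   i=3: 1968
  i=4: 870   i=5: 1729   i=6: 1589   i=7: 945
  i=8: 2074   i=9: 903     …   i=18: 163
  i=19: 1659
Match at i=19, j=17: x = 19·48 + 17 = 929.

929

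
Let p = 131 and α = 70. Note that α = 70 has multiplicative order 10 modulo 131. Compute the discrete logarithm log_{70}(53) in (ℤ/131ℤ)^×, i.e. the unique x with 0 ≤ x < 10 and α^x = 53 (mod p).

2

Successive powers of 70 modulo 131:
  70^0=1  70^1=70  70^2=53
So 70^2 ≡ 53 (mod 131), giving x = 2.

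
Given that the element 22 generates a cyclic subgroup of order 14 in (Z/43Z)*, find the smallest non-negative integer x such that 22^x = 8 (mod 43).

Successive powers of 22 modulo 43:
  22^0=1  22^1=22  22^2=11  22^3=27  22^4=35  22^5=39
  22^6=41  22^7=42  22^8=21  22^9=32  22^10=16  22^11=8
So 22^11 ≡ 8 (mod 43), giving x = 11.

11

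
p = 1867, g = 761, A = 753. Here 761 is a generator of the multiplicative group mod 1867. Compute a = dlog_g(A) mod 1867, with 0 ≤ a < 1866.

260

Baby-step giant-step with m = ceil(sqrt(1866)) = 44.
Baby table (761^j mod 1867 for j=0..43):
  0:1  1:761  2:351  3:130  4:1846  5:822  6:97  7:1004
  8:441  9:1408  10:1697  11:1320  12:74  13:304  14:1703  15:285
  16:313  17:1084  18:1577  19:1483  20:895  21:1507  22:489  23:596
  24:1742  25:92  26:933  27:553  28:758  29:1802  30:944  31:1456
  32:885  33:1365  34:713  35:1163  36:85  37:1207  38:1830  39:1715
  40:82  41:791  42:777  43:1325
Giant step factor: 761^(-44) ≡ 1764 (mod 1867).
Scan 753·1764^i mod 1867 for i = 0, 1, …:
  i=0: 753   i=1: 855   i=2: 1551   i=3: 809
  i=4: 688   i=5: 82
Match at i=5, j=40: a = 5·44 + 40 = 260.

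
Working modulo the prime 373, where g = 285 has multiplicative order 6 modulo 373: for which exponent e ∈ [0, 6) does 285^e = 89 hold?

5

Successive powers of 285 modulo 373:
  285^0=1  285^1=285  285^2=284  285^3=372  285^4=88  285^5=89
So 285^5 ≡ 89 (mod 373), giving e = 5.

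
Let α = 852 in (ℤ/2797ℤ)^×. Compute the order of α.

The order of 852 must divide p − 1 = 2796 = 2^2 · 3 · 233.
Divisors: 1, 2, 3, 4, 6, 12, 233, 466, 699, 932, 1398, 2796.
Check each in increasing order: 852^1 ≡ 852;  852^2 ≡ 1481;  852^3 ≡ 365;  852^4 ≡ 513;  852^6 ≡ 1766;  852^12 ≡ 101;  852^233 ≡ 2386;  852^466 ≡ 1101;  852^699 ≡ 603;  852^932 ≡ 1100;  852^1398 ≡ 2796;  852^2796 ≡ 1.
Smallest exponent giving 1 is 2796.

2796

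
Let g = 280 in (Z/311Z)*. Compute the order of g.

155

The order of 280 must divide p − 1 = 310 = 2 · 5 · 31.
Divisors: 1, 2, 5, 10, 31, 62, 155, 310.
Check each in increasing order: 280^1 ≡ 280;  280^2 ≡ 28;  280^5 ≡ 265;  280^10 ≡ 250;  280^31 ≡ 36;  280^62 ≡ 52;  280^155 ≡ 1.
Smallest exponent giving 1 is 155.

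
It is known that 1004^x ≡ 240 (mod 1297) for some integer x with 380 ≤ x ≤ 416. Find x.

399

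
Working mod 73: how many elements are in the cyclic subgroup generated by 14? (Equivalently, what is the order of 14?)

72

The order of 14 must divide p − 1 = 72 = 2^3 · 3^2.
Divisors: 1, 2, 3, 4, 6, 8, 9, 12, 18, 24, 36, 72.
Check each in increasing order: 14^1 ≡ 14;  14^2 ≡ 50;  14^3 ≡ 43;  14^4 ≡ 18;  14^6 ≡ 24;  14^8 ≡ 32;  14^9 ≡ 10;  14^12 ≡ 65;  14^18 ≡ 27;  14^24 ≡ 64;  14^36 ≡ 72;  14^72 ≡ 1.
Smallest exponent giving 1 is 72.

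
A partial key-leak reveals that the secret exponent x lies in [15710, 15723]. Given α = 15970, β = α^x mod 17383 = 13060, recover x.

Compute 15970^15710 mod 17383 = 1384, then multiply by 15970 repeatedly:
  15970^15710=1384  15970^15711=8687  15970^15712=15050  15970^15713=11142  15970^15714=5352
  15970^15715=16612  15970^15716=11677  15970^15717=14249  15970^15718=13060
Found 13060 at exponent 15718.

15718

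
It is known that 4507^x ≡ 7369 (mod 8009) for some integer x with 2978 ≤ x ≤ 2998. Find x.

2988

Compute 4507^2978 mod 8009 = 5214, then multiply by 4507 repeatedly:
  4507^2978=5214  4507^2979=1092  4507^2980=4118  4507^2981=2973  4507^2982=254
  4507^2983=7500  4507^2984=4520  4507^2985=4753  4507^2986=5705  4507^2987=3545
  4507^2988=7369
Found 7369 at exponent 2988.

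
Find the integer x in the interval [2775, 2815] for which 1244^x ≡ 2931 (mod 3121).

Compute 1244^2775 mod 3121 = 3058, then multiply by 1244 repeatedly:
  1244^2775=3058  1244^2776=2774  1244^2777=2151  1244^2778=1147  1244^2779=571
  1244^2780=1857  1244^2781=568  1244^2782=1246  1244^2783=2008  1244^2784=1152
  1244^2785=549  1244^2786=2578  1244^2787=1765  1244^2788=1597  1244^2789=1712
  1244^2790=1206  1244^2791=2184  1244^2792=1626  1244^2793=336  1244^2794=2891
  1244^2795=1012  1244^2796=1165  1244^2797=1116  1244^2798=2580  1244^2799=1132
  1244^2800=637  1244^2801=2815  1244^2802=98  1244^2803=193  1244^2804=2896
  1244^2805=990  1244^2806=1886  1244^2807=2313  1244^2808=2931
Found 2931 at exponent 2808.

2808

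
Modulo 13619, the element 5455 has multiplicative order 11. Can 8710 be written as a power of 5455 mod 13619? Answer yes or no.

yes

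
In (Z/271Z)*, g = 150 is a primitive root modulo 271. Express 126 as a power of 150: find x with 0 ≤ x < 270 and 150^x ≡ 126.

190

Baby-step giant-step with m = ceil(sqrt(270)) = 17.
Baby table (150^j mod 271 for j=0..16):
  0:1  1:150  2:7  3:237  4:49  5:33  6:72  7:231
  8:233  9:262  10:5  11:208  12:35  13:101  14:245  15:165
  16:89
Giant step factor: 150^(-17) ≡ 42 (mod 271).
Scan 126·42^i mod 271 for i = 0, 1, …:
  i=0: 126   i=1: 143   i=2: 44   i=3: 222
  i=4: 110   i=5: 13   i=6: 4   i=7: 168
  i=8: 10   i=9: 149   i=10: 25   i=11: 237
Match at i=11, j=3: x = 11·17 + 3 = 190.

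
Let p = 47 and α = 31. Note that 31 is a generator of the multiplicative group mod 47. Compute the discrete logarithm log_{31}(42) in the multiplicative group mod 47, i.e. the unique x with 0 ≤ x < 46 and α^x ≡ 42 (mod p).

Baby-step giant-step with m = ceil(sqrt(46)) = 7.
Baby table (31^j mod 47 for j=0..6):
  0:1  1:31  2:21  3:40  4:18  5:41  6:2
Giant step factor: 31^(-7) ≡ 22 (mod 47).
Scan 42·22^i mod 47 for i = 0, 1, …:
  i=0: 42   i=1: 31
Match at i=1, j=1: x = 1·7 + 1 = 8.

8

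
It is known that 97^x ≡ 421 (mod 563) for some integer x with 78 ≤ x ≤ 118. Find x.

Compute 97^78 mod 563 = 127, then multiply by 97 repeatedly:
  97^78=127  97^79=496  97^80=257  97^81=157  97^82=28
  97^83=464  97^84=531  97^85=274  97^86=117  97^87=89
  97^88=188  97^89=220  97^90=509  97^91=392  97^92=303
  97^93=115  97^94=458  97^95=512  97^96=120  97^97=380
  97^98=265  97^99=370  97^100=421
Found 421 at exponent 100.

100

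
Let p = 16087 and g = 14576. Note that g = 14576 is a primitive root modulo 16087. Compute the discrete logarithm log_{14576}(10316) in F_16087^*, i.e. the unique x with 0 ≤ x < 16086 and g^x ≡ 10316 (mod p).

10026

Baby-step giant-step with m = ceil(sqrt(16086)) = 127.
Baby table (14576^j mod 16087 for j=0..126):
  0:1  1:14576  2:14854  3:13058  4:8111  5:2573  6:5251  7:12717
  8:8578  9:4764  10:8572  11:13830  12:15970  13:15917  14:15565  15:479
  16:146  17:4612  18:13026  19:8202  20:9855  21:5657  22:10557  23:6677
  24:13689  25:3803  26:12813  27:8305  28:15092  29:7354  30:4223  31:5586
  32:5229  33:13785  34:3530  35:7054  36:7087  37:5485  38:13057  39:9622
  40:3806  41:8280  42:4606  43:6005  44:15600  45:11942  46:5252  47:11206
  48:7345  49:1735  50:596  51:316  52:5134  53:12547  54:8056  55:5243
  56:8718  57:2355  58:12909  59:8032  60:9333  61:6136  62:10703  63:11289
  64:10628  65:12005  66:6581  67:13962  68:9562  69:14031  70:1825  71:9389
  72:1955  73:6003  74:2535  75:14408  76:11310  77:11071  78:2199  79:7320
  80:7336  81:15334  82:11693  83:11490  84:12570  85:5477  86:9058  87:3399
  88:11951  89:7740  90:109  91:12258  92:10386  93:7666  94:15401  95:6978
  96:9314  97:2671  98:1956  99:4492  100:1302  101:11379  102:3334  103:13644
  104:7450  105:3950  106:15914  107:4011  108:4178  109:9233  110:12453  111:5307
  112:8536  113:3878  114:12097  115:12352  116:13135  117:4373  118:4154  119:13323
  120:9871  121:13655  122:6916  123:6474  124:14769  125:12797  126:307
Giant step factor: 14576^(-127) ≡ 6633 (mod 16087).
Scan 10316·6633^i mod 16087 for i = 0, 1, …:
  i=0: 10316   i=1: 8017   i=2: 9226   i=3: 1110
  i=4: 10871   i=5: 5409   i=6: 3887   i=7: 11097
  i=8: 8376   i=9: 9597     …   i=77: 9465
  i=78: 9871
Match at i=78, j=120: x = 78·127 + 120 = 10026.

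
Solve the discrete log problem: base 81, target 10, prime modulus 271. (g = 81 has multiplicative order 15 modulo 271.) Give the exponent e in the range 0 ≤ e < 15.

3

Successive powers of 81 modulo 271:
  81^0=1  81^1=81  81^2=57  81^3=10
So 81^3 ≡ 10 (mod 271), giving e = 3.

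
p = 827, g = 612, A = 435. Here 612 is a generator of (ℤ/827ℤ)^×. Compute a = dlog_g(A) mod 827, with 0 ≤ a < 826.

198

Baby-step giant-step with m = ceil(sqrt(826)) = 29.
Baby table (612^j mod 827 for j=0..28):
  0:1  1:612  2:740  3:511  4:126  5:201  6:616  7:707
  8:163  9:516  10:705  11:593  12:690  13:510  14:341  15:288
  16:105  17:581  18:789  19:727  20:825  21:430  22:174  23:632
  24:575  25:425  26:422  27:240  28:501
Giant step factor: 612^(-29) ≡ 355 (mod 827).
Scan 435·355^i mod 827 for i = 0, 1, …:
  i=0: 435   i=1: 603   i=2: 699   i=3: 45
  i=4: 262   i=5: 386   i=6: 575
Match at i=6, j=24: a = 6·29 + 24 = 198.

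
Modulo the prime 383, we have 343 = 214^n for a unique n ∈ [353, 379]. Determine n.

Compute 214^353 mod 383 = 78, then multiply by 214 repeatedly:
  214^353=78  214^354=223  214^355=230  214^356=196  214^357=197
  214^358=28  214^359=247  214^360=4  214^361=90  214^362=110
  214^363=177  214^364=344  214^365=80  214^366=268  214^367=285
  214^368=93  214^369=369  214^370=68  214^371=381  214^372=338
  214^373=328  214^374=103  214^375=211  214^376=343
Found 343 at exponent 376.

376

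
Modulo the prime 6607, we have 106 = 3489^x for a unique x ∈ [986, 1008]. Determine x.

991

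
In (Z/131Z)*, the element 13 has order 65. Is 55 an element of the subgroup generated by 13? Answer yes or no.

yes

55 ∈ ⟨13⟩ iff 55^65 ≡ 1 (mod 131), since |⟨13⟩| = 65.
55^65 mod 131 = 1.
Since 1 = 1, 55 lies in the subgroup.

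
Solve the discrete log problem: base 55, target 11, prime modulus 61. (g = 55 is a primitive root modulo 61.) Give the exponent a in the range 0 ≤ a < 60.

Successive powers of 55 modulo 61:
  55^0=1  55^1=55  55^2=36  55^3=28  55^4=15  55^5=32
  55^6=52  55^7=54  55^8=42  55^9=53  55^10=48  55^11=17
  55^12=20  55^13=2  55^14=49  55^15=11
So 55^15 ≡ 11 (mod 61), giving a = 15.

15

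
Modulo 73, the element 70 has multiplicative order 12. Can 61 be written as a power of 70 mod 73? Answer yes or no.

no

⟨70⟩ has order 12; its elements mod 73 are {1, 3, 8, 9, 24, 27, 46, 49, 64, 65, 70, 72}.
61 is not in this set.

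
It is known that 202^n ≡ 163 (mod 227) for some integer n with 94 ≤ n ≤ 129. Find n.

Compute 202^94 mod 227 = 23, then multiply by 202 repeatedly:
  202^94=23  202^95=106  202^96=74  202^97=193  202^98=169
  202^99=88  202^100=70  202^101=66  202^102=166  202^103=163
Found 163 at exponent 103.

103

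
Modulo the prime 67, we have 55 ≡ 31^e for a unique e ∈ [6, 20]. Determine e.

Compute 31^6 mod 67 = 40, then multiply by 31 repeatedly:
  31^6=40  31^7=34  31^8=49  31^9=45  31^10=55
Found 55 at exponent 10.

10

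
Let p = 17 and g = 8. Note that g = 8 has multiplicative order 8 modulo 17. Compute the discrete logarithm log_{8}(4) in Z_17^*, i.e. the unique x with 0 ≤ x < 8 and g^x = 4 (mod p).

Successive powers of 8 modulo 17:
  8^0=1  8^1=8  8^2=13  8^3=2  8^4=16  8^5=9
  8^6=4
So 8^6 ≡ 4 (mod 17), giving x = 6.

6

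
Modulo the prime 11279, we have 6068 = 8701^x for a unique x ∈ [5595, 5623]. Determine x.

5603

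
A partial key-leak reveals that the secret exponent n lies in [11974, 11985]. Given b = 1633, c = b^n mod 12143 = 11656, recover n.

11985

Compute 1633^11974 mod 12143 = 10583, then multiply by 1633 repeatedly:
  1633^11974=10583  1633^11975=2550  1633^11976=11244  1633^11977=1236  1633^11978=2650
  1633^11979=4542  1633^11980=9856  1633^11981=5373  1633^11982=6863  1633^11983=11433
  1633^11984=6298  1633^11985=11656
Found 11656 at exponent 11985.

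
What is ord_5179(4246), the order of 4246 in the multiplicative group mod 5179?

863

The order of 4246 must divide p − 1 = 5178 = 2 · 3 · 863.
Divisors: 1, 2, 3, 6, 863, 1726, 2589, 5178.
Check each in increasing order: 4246^1 ≡ 4246;  4246^2 ≡ 417;  4246^3 ≡ 4543;  4246^6 ≡ 534;  4246^863 ≡ 1.
Smallest exponent giving 1 is 863.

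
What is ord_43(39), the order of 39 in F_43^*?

The order of 39 must divide p − 1 = 42 = 2 · 3 · 7.
Divisors: 1, 2, 3, 6, 7, 14, 21, 42.
Check each in increasing order: 39^1 ≡ 39;  39^2 ≡ 16;  39^3 ≡ 22;  39^6 ≡ 11;  39^7 ≡ 42;  39^14 ≡ 1.
Smallest exponent giving 1 is 14.

14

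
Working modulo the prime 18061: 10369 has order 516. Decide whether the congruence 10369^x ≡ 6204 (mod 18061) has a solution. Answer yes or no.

6204 ∈ ⟨10369⟩ iff 6204^516 ≡ 1 (mod 18061), since |⟨10369⟩| = 516.
6204^516 mod 18061 = 1.
Since 1 = 1, 6204 lies in the subgroup.

yes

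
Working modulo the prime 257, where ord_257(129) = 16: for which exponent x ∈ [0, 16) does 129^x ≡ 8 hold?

13

Successive powers of 129 modulo 257:
  129^0=1  129^1=129  129^2=193  129^3=225  129^4=241  129^5=249
  129^6=253  129^7=255  129^8=256  129^9=128  129^10=64  129^11=32
  129^12=16  129^13=8
So 129^13 ≡ 8 (mod 257), giving x = 13.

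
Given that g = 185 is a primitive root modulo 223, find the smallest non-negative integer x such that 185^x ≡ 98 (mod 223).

90

Baby-step giant-step with m = ceil(sqrt(222)) = 15.
Baby table (185^j mod 223 for j=0..14):
  0:1  1:185  2:106  3:209  4:86  5:77  6:196  7:134
  8:37  9:155  10:131  11:151  12:60  13:173  14:116
Giant step factor: 185^(-15) ≡ 193 (mod 223).
Scan 98·193^i mod 223 for i = 0, 1, …:
  i=0: 98   i=1: 182   i=2: 115   i=3: 118
  i=4: 28   i=5: 52   i=6: 1
Match at i=6, j=0: x = 6·15 + 0 = 90.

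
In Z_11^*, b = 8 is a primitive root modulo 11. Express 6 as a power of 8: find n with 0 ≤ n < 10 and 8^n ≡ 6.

3

Successive powers of 8 modulo 11:
  8^0=1  8^1=8  8^2=9  8^3=6
So 8^3 ≡ 6 (mod 11), giving n = 3.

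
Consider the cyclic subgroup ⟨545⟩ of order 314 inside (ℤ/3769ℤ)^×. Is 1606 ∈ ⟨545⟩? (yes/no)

1606 ∈ ⟨545⟩ iff 1606^314 ≡ 1 (mod 3769), since |⟨545⟩| = 314.
1606^314 mod 3769 = 2324.
Since 2324 ≠ 1, 1606 does not lie in the subgroup.

no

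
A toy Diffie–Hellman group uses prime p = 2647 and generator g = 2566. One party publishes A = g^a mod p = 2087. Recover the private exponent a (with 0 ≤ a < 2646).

Baby-step giant-step with m = ceil(sqrt(2646)) = 52.
Baby table (2566^j mod 2647 for j=0..51):
  0:1  1:2566  2:1267  3:606  4:1207  5:172  6:1950  7:870
  8:999  9:1138  10:467  11:1878  12:1408  13:2420  14:2505  15:914
  16:82  17:1299  18:661  19:2046  20:1035  21:869  22:1080  23:2518
  24:2508  25:671  26:1236  27:470  28:1635  29:2562  30:1591  31:832
  32:1430  33:638  34:1262  35:1011  36:166  37:2436  38:1209  39:10
  40:1837  41:2082  42:766  43:1482  44:1720  45:971  46:759  47:2049
  48:792  49:2023  50:251  51:845
Giant step factor: 2566^(-52) ≡ 330 (mod 2647).
Scan 2087·330^i mod 2647 for i = 0, 1, …:
  i=0: 2087   i=1: 490   i=2: 233   i=3: 127
  i=4: 2205   i=5: 2372   i=6: 1895   i=7: 658
  i=8: 86   i=9: 1910     …   i=42: 1772
  i=43: 2420
Match at i=43, j=13: a = 43·52 + 13 = 2249.

2249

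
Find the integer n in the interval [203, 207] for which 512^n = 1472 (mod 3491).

207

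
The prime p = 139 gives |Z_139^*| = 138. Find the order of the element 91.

23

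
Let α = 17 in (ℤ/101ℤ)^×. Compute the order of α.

The order of 17 must divide p − 1 = 100 = 2^2 · 5^2.
Divisors: 1, 2, 4, 5, 10, 20, 25, 50, 100.
Check each in increasing order: 17^1 ≡ 17;  17^2 ≡ 87;  17^4 ≡ 95;  17^5 ≡ 100;  17^10 ≡ 1.
Smallest exponent giving 1 is 10.

10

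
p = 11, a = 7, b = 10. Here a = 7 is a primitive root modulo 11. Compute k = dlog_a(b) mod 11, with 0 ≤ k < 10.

5

Successive powers of 7 modulo 11:
  7^0=1  7^1=7  7^2=5  7^3=2  7^4=3  7^5=10
So 7^5 ≡ 10 (mod 11), giving k = 5.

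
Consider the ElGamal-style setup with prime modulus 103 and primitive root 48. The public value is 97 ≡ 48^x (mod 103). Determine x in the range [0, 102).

40

Baby-step giant-step with m = ceil(sqrt(102)) = 11.
Baby table (48^j mod 103 for j=0..10):
  0:1  1:48  2:38  3:73  4:2  5:96  6:76  7:43
  8:4  9:89  10:49
Giant step factor: 48^(-11) ≡ 6 (mod 103).
Scan 97·6^i mod 103 for i = 0, 1, …:
  i=0: 97   i=1: 67   i=2: 93   i=3: 43
Match at i=3, j=7: x = 3·11 + 7 = 40.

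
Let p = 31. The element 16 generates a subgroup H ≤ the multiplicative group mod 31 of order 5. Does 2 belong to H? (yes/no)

⟨16⟩ has order 5; its elements mod 31 are {1, 2, 4, 8, 16}.
2 is in this set.

yes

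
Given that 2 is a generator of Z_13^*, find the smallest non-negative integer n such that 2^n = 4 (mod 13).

Successive powers of 2 modulo 13:
  2^0=1  2^1=2  2^2=4
So 2^2 ≡ 4 (mod 13), giving n = 2.

2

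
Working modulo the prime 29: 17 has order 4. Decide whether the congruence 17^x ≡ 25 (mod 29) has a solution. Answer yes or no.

no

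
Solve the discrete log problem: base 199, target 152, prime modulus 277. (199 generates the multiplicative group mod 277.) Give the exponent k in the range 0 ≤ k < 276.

111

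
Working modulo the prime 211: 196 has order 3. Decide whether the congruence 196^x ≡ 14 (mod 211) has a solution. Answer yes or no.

14 ∈ ⟨196⟩ iff 14^3 ≡ 1 (mod 211), since |⟨196⟩| = 3.
14^3 mod 211 = 1.
Since 1 = 1, 14 lies in the subgroup.

yes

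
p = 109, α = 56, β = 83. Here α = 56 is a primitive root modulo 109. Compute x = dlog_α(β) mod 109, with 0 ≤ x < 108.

94

Baby-step giant-step with m = ceil(sqrt(108)) = 11.
Baby table (56^j mod 109 for j=0..10):
  0:1  1:56  2:84  3:17  4:80  5:11  6:71  7:52
  8:78  9:8  10:12
Giant step factor: 56^(-11) ≡ 103 (mod 109).
Scan 83·103^i mod 109 for i = 0, 1, …:
  i=0: 83   i=1: 47   i=2: 45   i=3: 57
  i=4: 94   i=5: 90   i=6: 5   i=7: 79
  i=8: 71
Match at i=8, j=6: x = 8·11 + 6 = 94.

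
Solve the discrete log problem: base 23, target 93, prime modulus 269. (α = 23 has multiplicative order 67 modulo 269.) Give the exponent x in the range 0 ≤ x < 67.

63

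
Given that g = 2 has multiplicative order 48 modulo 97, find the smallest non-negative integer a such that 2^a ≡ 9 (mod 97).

38

Baby-step giant-step with m = ceil(sqrt(48)) = 7.
Baby table (2^j mod 97 for j=0..6):
  0:1  1:2  2:4  3:8  4:16  5:32  6:64
Giant step factor: 2^(-7) ≡ 72 (mod 97).
Scan 9·72^i mod 97 for i = 0, 1, …:
  i=0: 9   i=1: 66   i=2: 96   i=3: 25
  i=4: 54   i=5: 8
Match at i=5, j=3: a = 5·7 + 3 = 38.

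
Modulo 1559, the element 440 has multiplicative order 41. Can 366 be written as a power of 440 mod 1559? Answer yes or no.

yes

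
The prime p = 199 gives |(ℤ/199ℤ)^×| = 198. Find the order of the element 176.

The order of 176 must divide p − 1 = 198 = 2 · 3^2 · 11.
Divisors: 1, 2, 3, 6, 9, 11, 18, 22, 33, 66, 99, 198.
Check each in increasing order: 176^1 ≡ 176;  176^2 ≡ 131;  176^3 ≡ 171;  176^6 ≡ 187;  176^9 ≡ 137;  176^11 ≡ 37;  176^18 ≡ 63;  176^22 ≡ 175;  176^33 ≡ 107;  176^66 ≡ 106;  176^99 ≡ 198;  176^198 ≡ 1.
Smallest exponent giving 1 is 198.

198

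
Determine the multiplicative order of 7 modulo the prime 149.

The order of 7 must divide p − 1 = 148 = 2^2 · 37.
Divisors: 1, 2, 4, 37, 74, 148.
Check each in increasing order: 7^1 ≡ 7;  7^2 ≡ 49;  7^4 ≡ 17;  7^37 ≡ 148;  7^74 ≡ 1.
Smallest exponent giving 1 is 74.

74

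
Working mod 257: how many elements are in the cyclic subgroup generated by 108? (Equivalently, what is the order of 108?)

256

The order of 108 must divide p − 1 = 256 = 2^8.
Divisors: 1, 2, 4, 8, 16, 32, 64, 128, 256.
Check each in increasing order: 108^1 ≡ 108;  108^2 ≡ 99;  108^4 ≡ 35;  108^8 ≡ 197;  108^16 ≡ 2;  108^32 ≡ 4;  108^64 ≡ 16;  108^128 ≡ 256;  108^256 ≡ 1.
Smallest exponent giving 1 is 256.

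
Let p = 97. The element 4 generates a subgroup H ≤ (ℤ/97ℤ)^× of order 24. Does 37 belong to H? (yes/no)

no

⟨4⟩ has order 24; its elements mod 97 are {1, 4, 6, 9, 16, 22, 24, 33, 35, 36, 43, 47, 50, 54, 61, 62, 64, 73, 75, 81, 88, 91, 93, 96}.
37 is not in this set.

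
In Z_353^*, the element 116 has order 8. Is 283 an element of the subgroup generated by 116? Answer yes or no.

yes

⟨116⟩ has order 8; its elements mod 353 are {1, 42, 70, 116, 237, 283, 311, 352}.
283 is in this set.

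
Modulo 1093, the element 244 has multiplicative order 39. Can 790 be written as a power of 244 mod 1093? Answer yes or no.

no

790 ∈ ⟨244⟩ iff 790^39 ≡ 1 (mod 1093), since |⟨244⟩| = 39.
790^39 mod 1093 = 398.
Since 398 ≠ 1, 790 does not lie in the subgroup.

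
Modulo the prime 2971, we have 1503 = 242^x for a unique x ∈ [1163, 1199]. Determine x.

Compute 242^1163 mod 2971 = 1396, then multiply by 242 repeatedly:
  242^1163=1396  242^1164=2109  242^1165=2337  242^1166=1064  242^1167=1982
  242^1168=1313  242^1169=2820  242^1170=2081  242^1171=1503
Found 1503 at exponent 1171.

1171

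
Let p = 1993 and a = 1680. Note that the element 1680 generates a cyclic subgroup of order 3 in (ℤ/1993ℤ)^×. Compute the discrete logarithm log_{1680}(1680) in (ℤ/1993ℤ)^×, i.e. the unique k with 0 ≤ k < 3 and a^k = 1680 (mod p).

Successive powers of 1680 modulo 1993:
  1680^0=1  1680^1=1680
So 1680^1 ≡ 1680 (mod 1993), giving k = 1.

1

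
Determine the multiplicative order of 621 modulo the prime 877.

438

The order of 621 must divide p − 1 = 876 = 2^2 · 3 · 73.
Divisors: 1, 2, 3, 4, 6, 12, 73, 146, 219, 292, 438, 876.
Check each in increasing order: 621^1 ≡ 621;  621^2 ≡ 638;  621^3 ≡ 671;  621^4 ≡ 116;  621^6 ≡ 340;  621^12 ≡ 713;  621^73 ≡ 595;  621^146 ≡ 594;  621^219 ≡ 876;  621^292 ≡ 282;  621^438 ≡ 1.
Smallest exponent giving 1 is 438.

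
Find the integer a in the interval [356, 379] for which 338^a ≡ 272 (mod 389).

364

Compute 338^356 mod 389 = 178, then multiply by 338 repeatedly:
  338^356=178  338^357=258  338^358=68  338^359=33  338^360=262
  338^361=253  338^362=323  338^363=254  338^364=272
Found 272 at exponent 364.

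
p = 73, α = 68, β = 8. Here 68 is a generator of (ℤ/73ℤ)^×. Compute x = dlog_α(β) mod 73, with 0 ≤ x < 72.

Successive powers of 68 modulo 73:
  68^0=1  68^1=68  68^2=25  68^3=21  68^4=41  68^5=14
  68^6=3  68^7=58  68^8=2  68^9=63  68^10=50  68^11=42
  68^12=9  68^13=28  68^14=6  68^15=43  68^16=4  68^17=53
  68^18=27  68^19=11  68^20=18  68^21=56  68^22=12  68^23=13
  68^24=8
So 68^24 ≡ 8 (mod 73), giving x = 24.

24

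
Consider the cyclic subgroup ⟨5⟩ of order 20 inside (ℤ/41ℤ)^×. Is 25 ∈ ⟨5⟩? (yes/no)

⟨5⟩ has order 20; its elements mod 41 are {1, 2, 4, 5, 8, 9, 10, 16, 18, 20, 21, 23, 25, 31, 32, 33, 36, 37, 39, 40}.
25 is in this set.

yes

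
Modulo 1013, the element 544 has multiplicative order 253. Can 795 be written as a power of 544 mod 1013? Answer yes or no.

yes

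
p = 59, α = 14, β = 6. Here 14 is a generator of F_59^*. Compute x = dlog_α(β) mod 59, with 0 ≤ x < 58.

21

Baby-step giant-step with m = ceil(sqrt(58)) = 8.
Baby table (14^j mod 59 for j=0..7):
  0:1  1:14  2:19  3:30  4:7  5:39  6:15  7:33
Giant step factor: 14^(-8) ≡ 53 (mod 59).
Scan 6·53^i mod 59 for i = 0, 1, …:
  i=0: 6   i=1: 23   i=2: 39
Match at i=2, j=5: x = 2·8 + 5 = 21.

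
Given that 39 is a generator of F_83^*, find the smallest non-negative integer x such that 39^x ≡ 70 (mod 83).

14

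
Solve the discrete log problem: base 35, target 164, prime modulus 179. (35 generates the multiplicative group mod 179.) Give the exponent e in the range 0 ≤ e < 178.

Baby-step giant-step with m = ceil(sqrt(178)) = 14.
Baby table (35^j mod 179 for j=0..13):
  0:1  1:35  2:151  3:94  4:68  5:53  6:65  7:127
  8:149  9:24  10:124  11:44  12:108  13:21
Giant step factor: 35^(-14) ≡ 66 (mod 179).
Scan 164·66^i mod 179 for i = 0, 1, …:
  i=0: 164   i=1: 84   i=2: 174   i=3: 28
  i=4: 58   i=5: 69   i=6: 79   i=7: 23
  i=8: 86   i=9: 127
Match at i=9, j=7: e = 9·14 + 7 = 133.

133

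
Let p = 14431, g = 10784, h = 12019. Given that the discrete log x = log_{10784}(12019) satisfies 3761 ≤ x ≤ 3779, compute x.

3772

Compute 10784^3761 mod 14431 = 11595, then multiply by 10784 repeatedly:
  10784^3761=11595  10784^3762=10296  10784^3763=14381  10784^3764=9178  10784^3765=7754
  10784^3766=5922  10784^3767=5673  10784^3768=4623  10784^3769=9758  10784^3770=13851
  10784^3771=8334  10784^3772=12019
Found 12019 at exponent 3772.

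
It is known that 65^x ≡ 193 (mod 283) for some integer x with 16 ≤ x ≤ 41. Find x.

37

Compute 65^16 mod 283 = 271, then multiply by 65 repeatedly:
  65^16=271  65^17=69  65^18=240  65^19=35  65^20=11
  65^21=149  65^22=63  65^23=133  65^24=155  65^25=170
  65^26=13  65^27=279  65^28=23  65^29=80  65^30=106
  65^31=98  65^32=144  65^33=21  65^34=233  65^35=146
  65^36=151  65^37=193
Found 193 at exponent 37.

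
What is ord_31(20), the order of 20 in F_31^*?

15

The order of 20 must divide p − 1 = 30 = 2 · 3 · 5.
Divisors: 1, 2, 3, 5, 6, 10, 15, 30.
Check each in increasing order: 20^1 ≡ 20;  20^2 ≡ 28;  20^3 ≡ 2;  20^5 ≡ 25;  20^6 ≡ 4;  20^10 ≡ 5;  20^15 ≡ 1.
Smallest exponent giving 1 is 15.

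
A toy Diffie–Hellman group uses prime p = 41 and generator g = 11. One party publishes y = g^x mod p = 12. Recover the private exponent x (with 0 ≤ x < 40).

9

Successive powers of 11 modulo 41:
  11^0=1  11^1=11  11^2=39  11^3=19  11^4=4  11^5=3
  11^6=33  11^7=35  11^8=16  11^9=12
So 11^9 ≡ 12 (mod 41), giving x = 9.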